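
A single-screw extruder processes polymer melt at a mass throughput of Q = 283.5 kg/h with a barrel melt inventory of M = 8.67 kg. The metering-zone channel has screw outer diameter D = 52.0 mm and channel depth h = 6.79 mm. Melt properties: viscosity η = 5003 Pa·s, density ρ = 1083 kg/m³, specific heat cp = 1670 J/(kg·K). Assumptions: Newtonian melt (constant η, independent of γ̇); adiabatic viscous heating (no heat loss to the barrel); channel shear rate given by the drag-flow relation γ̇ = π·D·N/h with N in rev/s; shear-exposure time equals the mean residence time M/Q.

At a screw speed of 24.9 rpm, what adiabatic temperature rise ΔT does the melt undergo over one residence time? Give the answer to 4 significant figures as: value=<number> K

value=30.36 K

Convert throughput: Q = 283.5 kg/h = 283.5/3600 = 0.07875 kg/s
t_res = M / Q_s = 8.67 ÷ 0.07875 = 110.095 s
D = 52.0 mm = 0.052 m;  h = 6.79 mm = 0.00679 m;  N = 24.9 rpm / 60 = 0.415 rev/s
Shear rate: γ̇ = πDN/h = π·0.052·0.415/0.00679 = 9.98462 s⁻¹
Adiabatic rise: ΔT = η γ̇² t_res / (ρ cp) = 5003·(9.98462)²·110.095 / (1083·1670) = 30.3611 K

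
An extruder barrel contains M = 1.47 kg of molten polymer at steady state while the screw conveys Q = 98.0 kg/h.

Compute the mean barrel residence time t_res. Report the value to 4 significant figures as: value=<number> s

Convert throughput: Q = 98.0 kg/h = 98.0/3600 = 0.0272222 kg/s
t_res = M / Q_s = 1.47 / 0.0272222 = 54 s

value=54.00 s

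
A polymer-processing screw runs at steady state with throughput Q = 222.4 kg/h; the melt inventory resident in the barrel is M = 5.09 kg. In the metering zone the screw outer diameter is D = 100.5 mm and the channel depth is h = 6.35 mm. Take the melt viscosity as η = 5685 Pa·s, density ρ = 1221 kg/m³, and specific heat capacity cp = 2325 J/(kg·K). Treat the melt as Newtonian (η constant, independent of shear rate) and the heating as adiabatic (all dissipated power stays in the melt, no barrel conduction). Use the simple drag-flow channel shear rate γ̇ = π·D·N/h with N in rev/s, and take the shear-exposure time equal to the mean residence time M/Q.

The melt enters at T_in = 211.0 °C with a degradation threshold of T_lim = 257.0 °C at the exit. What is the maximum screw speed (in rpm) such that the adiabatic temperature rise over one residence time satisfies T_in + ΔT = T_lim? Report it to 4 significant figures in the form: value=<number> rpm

Q_s = Q / 3600 = 222.4 / 3600 = 0.0617778 kg/s
t_res = M / Q_s = 5.09 / 0.0617778 = 82.3921 s
Convert to metres: D = 0.1005 m, h = 0.00635 m
ΔT_a = T_lim − T_in = 257.0 − 211.0 = 46 K
Invert ΔT = ηγ̇²t_res/(ρcp) for γ̇: γ̇_max² = ΔT_a ρ cp / (η t_res) = 46·1221·2325 / (5685·82.3921) = 278.792 s⁻²
Take the square root: γ̇_max = √(278.792) = 16.6971 s⁻¹
N_max = γ̇_max h / (πD) = 16.6971·0.00635/(π·0.1005) = 0.335813 rev/s → ×60 = 20.1488 rpm

value=20.15 rpm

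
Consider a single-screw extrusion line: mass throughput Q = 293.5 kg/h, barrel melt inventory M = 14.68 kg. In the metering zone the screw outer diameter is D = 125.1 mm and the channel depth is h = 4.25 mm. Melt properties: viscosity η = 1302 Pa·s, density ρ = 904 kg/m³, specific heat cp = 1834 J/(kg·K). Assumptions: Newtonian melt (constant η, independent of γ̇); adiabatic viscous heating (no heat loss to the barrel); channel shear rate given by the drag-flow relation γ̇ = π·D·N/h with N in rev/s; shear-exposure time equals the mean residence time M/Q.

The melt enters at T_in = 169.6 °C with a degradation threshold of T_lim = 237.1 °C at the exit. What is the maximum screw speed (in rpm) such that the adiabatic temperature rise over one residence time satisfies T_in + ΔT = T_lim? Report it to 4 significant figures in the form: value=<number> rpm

Throughput in SI: Q_s = 293.5 kg/h ÷ 3600 s/h = 0.0815278 kg/s
t_res = M / Q_s = 14.68 ÷ 0.0815278 = 180.061 s
Geometry in SI: D = 125.1 mm → 0.1251 m, h = 4.25 mm → 0.00425 m
ΔT_a = T_lim − T_in = 237.1 °C − 169.6 °C = 67.5 K
γ̇_max² = ΔT_a·ρ·cp/(η·t_res) = 67.5·904·1834/(1302·180.061) = 477.353 s⁻²
Take the square root: γ̇_max = √(477.353) = 21.8484 s⁻¹
Solve γ̇ = πDN/h for N: N_max = γ̇_max·h/(π·D) = 21.8484 × 0.00425 / (π × 0.1251) = 0.236266 rev/s = 14.176 rpm

value=14.18 rpm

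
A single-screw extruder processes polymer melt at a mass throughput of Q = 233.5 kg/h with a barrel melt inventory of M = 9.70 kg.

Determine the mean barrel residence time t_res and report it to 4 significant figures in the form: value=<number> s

Throughput in SI: Q_s = 233.5 kg/h ÷ 3600 s/h = 0.0648611 kg/s
t_res = M / Q_s = 9.70 / 0.0648611 = 149.55 s

value=149.6 s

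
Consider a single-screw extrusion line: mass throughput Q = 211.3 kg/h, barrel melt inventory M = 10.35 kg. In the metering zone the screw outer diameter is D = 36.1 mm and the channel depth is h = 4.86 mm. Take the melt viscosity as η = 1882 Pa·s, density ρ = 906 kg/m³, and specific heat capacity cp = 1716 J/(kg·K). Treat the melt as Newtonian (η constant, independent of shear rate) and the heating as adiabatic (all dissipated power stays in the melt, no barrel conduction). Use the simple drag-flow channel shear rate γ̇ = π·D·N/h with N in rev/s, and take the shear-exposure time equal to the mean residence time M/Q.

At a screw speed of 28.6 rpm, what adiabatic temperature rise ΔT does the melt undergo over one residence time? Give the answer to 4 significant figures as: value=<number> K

value=26.41 K

Throughput in SI: Q_s = 211.3 kg/h ÷ 3600 s/h = 0.0586944 kg/s
t_res = M / Q_s = 10.35 ÷ 0.0586944 = 176.337 s
D = 36.1 mm = 0.0361 m;  h = 4.86 mm = 0.00486 m;  N = 28.6 rpm / 60 = 0.476667 rev/s
γ̇ = π D N / h = (π)(0.0361)(0.476667) / 0.00486 = 11.1233 s⁻¹
ΔT = η·γ̇²·t_res/(ρ·cp) = [1882 × 11.1233² × 176.337] / [906 × 1716] = 26.4112 K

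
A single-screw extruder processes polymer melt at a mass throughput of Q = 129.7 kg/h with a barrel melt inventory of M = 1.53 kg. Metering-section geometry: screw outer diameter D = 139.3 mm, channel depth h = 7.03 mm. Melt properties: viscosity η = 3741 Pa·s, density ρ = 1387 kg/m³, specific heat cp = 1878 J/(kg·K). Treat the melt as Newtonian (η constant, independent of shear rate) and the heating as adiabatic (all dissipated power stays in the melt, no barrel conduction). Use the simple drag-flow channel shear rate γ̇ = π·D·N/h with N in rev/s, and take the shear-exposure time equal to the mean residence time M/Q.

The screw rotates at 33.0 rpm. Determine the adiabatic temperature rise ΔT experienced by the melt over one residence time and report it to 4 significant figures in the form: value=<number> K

value=71.50 K

Convert throughput: Q = 129.7 kg/h = 129.7/3600 = 0.0360278 kg/s
t_res = M / Q_s = 1.53 / 0.0360278 = 42.4672 s
Convert to SI: D = 0.1393 m, h = 0.00703 m, N = 33.0/60 = 0.55 rev/s
γ̇ = π·D·N / h = π · 0.1393 · 0.55 / 0.00703 = 34.238 s⁻¹
Adiabatic rise: ΔT = η γ̇² t_res / (ρ cp) = 3741·(34.238)²·42.4672 / (1387·1878) = 71.4968 K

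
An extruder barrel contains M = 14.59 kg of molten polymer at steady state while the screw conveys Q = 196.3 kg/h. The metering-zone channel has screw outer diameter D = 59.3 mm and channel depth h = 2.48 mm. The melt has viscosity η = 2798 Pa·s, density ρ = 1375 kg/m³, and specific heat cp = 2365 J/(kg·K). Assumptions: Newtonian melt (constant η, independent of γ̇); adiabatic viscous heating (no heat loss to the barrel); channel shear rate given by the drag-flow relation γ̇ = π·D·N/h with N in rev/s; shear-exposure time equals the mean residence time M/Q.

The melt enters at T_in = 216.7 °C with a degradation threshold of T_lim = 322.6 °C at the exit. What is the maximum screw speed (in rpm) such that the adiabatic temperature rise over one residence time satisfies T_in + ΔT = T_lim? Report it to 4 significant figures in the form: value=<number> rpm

value=17.13 rpm

Convert throughput: Q = 196.3 kg/h = 196.3/3600 = 0.0545278 kg/s
t_res = M / Q_s = 14.59 ÷ 0.0545278 = 267.57 s
D = 59.3 mm = 0.0593 m;  h = 2.48 mm = 0.00248 m
Allowable rise: ΔT_a = T_lim − T_in = 322.6 − 216.7 = 105.9 K
Invert ΔT = ηγ̇²t_res/(ρcp) for γ̇: γ̇_max² = ΔT_a ρ cp / (η t_res) = 105.9·1375·2365 / (2798·267.57) = 459.986 s⁻²
γ̇_max = sqrt(459.986) = 21.4473 s⁻¹
Solve γ̇ = πDN/h for N: N_max = γ̇_max·h/(π·D) = 21.4473 × 0.00248 / (π × 0.0593) = 0.285509 rev/s = 17.1305 rpm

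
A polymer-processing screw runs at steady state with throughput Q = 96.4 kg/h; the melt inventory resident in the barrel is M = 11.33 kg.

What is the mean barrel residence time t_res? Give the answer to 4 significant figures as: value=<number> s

value=423.1 s

Throughput in SI: Q_s = 96.4 kg/h ÷ 3600 s/h = 0.0267778 kg/s
Mean residence time: t_res = M/Q_s = 11.33 kg / 0.0267778 kg/s = 423.112 s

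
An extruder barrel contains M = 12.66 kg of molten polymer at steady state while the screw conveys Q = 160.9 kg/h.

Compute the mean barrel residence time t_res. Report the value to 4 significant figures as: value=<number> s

Convert throughput: Q = 160.9 kg/h = 160.9/3600 = 0.0446944 kg/s
t_res = M / Q_s = 12.66 ÷ 0.0446944 = 283.257 s

value=283.3 s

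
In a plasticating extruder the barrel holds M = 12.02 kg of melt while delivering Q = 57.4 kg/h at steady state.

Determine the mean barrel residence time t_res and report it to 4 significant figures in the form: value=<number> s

Throughput in SI: Q_s = 57.4 kg/h ÷ 3600 s/h = 0.0159444 kg/s
t_res = M / Q_s = 12.02 / 0.0159444 = 753.868 s

value=753.9 s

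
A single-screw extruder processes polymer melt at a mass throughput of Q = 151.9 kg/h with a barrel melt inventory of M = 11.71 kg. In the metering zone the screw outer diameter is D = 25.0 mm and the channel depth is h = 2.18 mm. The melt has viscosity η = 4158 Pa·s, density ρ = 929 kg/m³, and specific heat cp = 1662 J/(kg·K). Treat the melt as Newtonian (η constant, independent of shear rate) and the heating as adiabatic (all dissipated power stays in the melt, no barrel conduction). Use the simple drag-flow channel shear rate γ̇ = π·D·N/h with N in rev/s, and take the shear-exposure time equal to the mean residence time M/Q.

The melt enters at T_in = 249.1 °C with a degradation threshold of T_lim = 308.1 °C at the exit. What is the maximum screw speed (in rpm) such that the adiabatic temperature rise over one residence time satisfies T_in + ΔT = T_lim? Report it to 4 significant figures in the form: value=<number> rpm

value=14.80 rpm

Q_s = Q / 3600 = 151.9 / 3600 = 0.0421944 kg/s
t_res = M / Q_s = 11.71 / 0.0421944 = 277.525 s
Convert to metres: D = 0.025 m, h = 0.00218 m
Allowable rise: ΔT_a = T_lim − T_in = 308.1 − 249.1 = 59 K
γ̇_max² = ΔT_a·ρ·cp/(η·t_res) = 59·929·1662/(4158·277.525) = 78.9428 s⁻²
Take the square root: γ̇_max = √(78.9428) = 8.88498 s⁻¹
Solve γ̇ = πDN/h for N: N_max = γ̇_max·h/(π·D) = 8.88498 × 0.00218 / (π × 0.025) = 0.246617 rev/s = 14.797 rpm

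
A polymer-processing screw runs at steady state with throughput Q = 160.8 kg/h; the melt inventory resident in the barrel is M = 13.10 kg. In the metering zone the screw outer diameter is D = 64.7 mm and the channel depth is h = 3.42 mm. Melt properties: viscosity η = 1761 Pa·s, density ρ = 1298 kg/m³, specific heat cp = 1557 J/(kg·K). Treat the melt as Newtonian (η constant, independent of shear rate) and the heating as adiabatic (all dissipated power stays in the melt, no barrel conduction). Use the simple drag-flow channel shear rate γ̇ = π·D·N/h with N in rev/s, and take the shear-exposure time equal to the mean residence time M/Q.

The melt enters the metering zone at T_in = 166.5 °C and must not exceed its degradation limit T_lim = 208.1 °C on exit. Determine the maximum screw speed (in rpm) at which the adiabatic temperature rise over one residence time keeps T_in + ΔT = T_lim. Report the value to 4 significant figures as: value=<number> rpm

value=12.88 rpm

Q_s = Q / 3600 = 160.8 / 3600 = 0.0446667 kg/s
t_res = M / Q_s = 13.10 / 0.0446667 = 293.284 s
Convert to metres: D = 0.0647 m, h = 0.00342 m
Allowable rise: ΔT_a = T_lim − T_in = 208.1 − 166.5 = 41.6 K
Invert ΔT = ηγ̇²t_res/(ρcp) for γ̇: γ̇_max² = ΔT_a ρ cp / (η t_res) = 41.6·1298·1557 / (1761·293.284) = 162.783 s⁻²
γ̇_max = sqrt(162.783) = 12.7587 s⁻¹
Solve γ̇ = πDN/h for N: N_max = γ̇_max·h/(π·D) = 12.7587 × 0.00342 / (π × 0.0647) = 0.214673 rev/s = 12.8804 rpm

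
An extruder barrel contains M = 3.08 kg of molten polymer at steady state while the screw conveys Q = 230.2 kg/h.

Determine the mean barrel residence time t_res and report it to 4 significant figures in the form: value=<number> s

Throughput in SI: Q_s = 230.2 kg/h ÷ 3600 s/h = 0.0639444 kg/s
Mean residence time: t_res = M/Q_s = 3.08 kg / 0.0639444 kg/s = 48.1668 s

value=48.17 s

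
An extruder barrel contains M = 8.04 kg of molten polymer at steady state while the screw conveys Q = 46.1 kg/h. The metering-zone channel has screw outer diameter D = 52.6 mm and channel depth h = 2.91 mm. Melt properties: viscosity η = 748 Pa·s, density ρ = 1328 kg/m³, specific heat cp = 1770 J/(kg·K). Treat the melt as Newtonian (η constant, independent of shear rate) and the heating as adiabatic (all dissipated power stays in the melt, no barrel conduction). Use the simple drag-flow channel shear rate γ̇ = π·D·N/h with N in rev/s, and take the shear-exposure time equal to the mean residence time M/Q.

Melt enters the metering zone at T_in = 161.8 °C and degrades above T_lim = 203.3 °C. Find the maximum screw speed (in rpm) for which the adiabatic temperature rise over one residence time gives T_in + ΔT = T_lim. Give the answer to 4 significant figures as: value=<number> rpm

value=15.23 rpm

Convert throughput: Q = 46.1 kg/h = 46.1/3600 = 0.0128056 kg/s
Mean residence time: t_res = M/Q_s = 8.04 kg / 0.0128056 kg/s = 627.852 s
Convert to metres: D = 0.0526 m, h = 0.00291 m
Allowable rise: ΔT_a = T_lim − T_in = 203.3 − 161.8 = 41.5 K
γ̇_max² = ΔT_a·ρ·cp/(η·t_res) = 41.5·1328·1770/(748·627.852) = 207.711 s⁻²
γ̇_max = sqrt(207.711) = 14.4122 s⁻¹
N_max = γ̇_max·h / (π·D) = 14.4122 · 0.00291 / (π · 0.0526) = 0.253798 rev/s = 15.2279 rpm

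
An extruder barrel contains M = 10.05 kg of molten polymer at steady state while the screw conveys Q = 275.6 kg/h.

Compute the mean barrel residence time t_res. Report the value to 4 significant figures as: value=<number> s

value=131.3 s

Throughput in SI: Q_s = 275.6 kg/h ÷ 3600 s/h = 0.0765556 kg/s
t_res = M / Q_s = 10.05 / 0.0765556 = 131.277 s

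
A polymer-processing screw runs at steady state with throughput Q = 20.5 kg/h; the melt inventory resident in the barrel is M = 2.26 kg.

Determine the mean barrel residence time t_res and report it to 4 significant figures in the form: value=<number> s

Convert throughput: Q = 20.5 kg/h = 20.5/3600 = 0.00569444 kg/s
t_res = M / Q_s = 2.26 ÷ 0.00569444 = 396.878 s

value=396.9 s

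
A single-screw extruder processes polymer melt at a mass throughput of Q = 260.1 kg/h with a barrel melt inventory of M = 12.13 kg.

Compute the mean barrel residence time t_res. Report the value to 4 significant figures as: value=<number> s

value=167.9 s

Throughput in SI: Q_s = 260.1 kg/h ÷ 3600 s/h = 0.07225 kg/s
Mean residence time: t_res = M/Q_s = 12.13 kg / 0.07225 kg/s = 167.889 s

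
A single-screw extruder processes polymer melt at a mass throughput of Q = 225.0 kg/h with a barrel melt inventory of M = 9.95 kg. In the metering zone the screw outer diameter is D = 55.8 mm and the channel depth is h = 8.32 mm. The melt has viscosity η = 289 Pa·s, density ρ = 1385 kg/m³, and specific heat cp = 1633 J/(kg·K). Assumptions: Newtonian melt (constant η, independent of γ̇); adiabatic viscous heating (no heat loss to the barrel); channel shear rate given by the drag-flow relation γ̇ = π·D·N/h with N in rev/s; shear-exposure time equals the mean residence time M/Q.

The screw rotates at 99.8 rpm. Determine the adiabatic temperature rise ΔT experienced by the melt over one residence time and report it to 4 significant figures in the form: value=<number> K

Q_s = Q / 3600 = 225.0 / 3600 = 0.0625 kg/s
t_res = M / Q_s = 9.95 / 0.0625 = 159.2 s
Geometry in metres: D = 55.8 mm → 0.0558 m, h = 8.32 mm → 0.00832 m; screw speed N = 99.8 rpm = 1.66333 rev/s
γ̇ = π·D·N / h = π · 0.0558 · 1.66333 / 0.00832 = 35.0461 s⁻¹
Adiabatic rise: ΔT = η γ̇² t_res / (ρ cp) = 289·(35.0461)²·159.2 / (1385·1633) = 24.9853 K

value=24.99 K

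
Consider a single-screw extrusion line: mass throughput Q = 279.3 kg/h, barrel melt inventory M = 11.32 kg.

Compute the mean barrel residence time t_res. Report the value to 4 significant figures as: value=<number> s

value=145.9 s

Convert throughput: Q = 279.3 kg/h = 279.3/3600 = 0.0775833 kg/s
t_res = M / Q_s = 11.32 ÷ 0.0775833 = 145.908 s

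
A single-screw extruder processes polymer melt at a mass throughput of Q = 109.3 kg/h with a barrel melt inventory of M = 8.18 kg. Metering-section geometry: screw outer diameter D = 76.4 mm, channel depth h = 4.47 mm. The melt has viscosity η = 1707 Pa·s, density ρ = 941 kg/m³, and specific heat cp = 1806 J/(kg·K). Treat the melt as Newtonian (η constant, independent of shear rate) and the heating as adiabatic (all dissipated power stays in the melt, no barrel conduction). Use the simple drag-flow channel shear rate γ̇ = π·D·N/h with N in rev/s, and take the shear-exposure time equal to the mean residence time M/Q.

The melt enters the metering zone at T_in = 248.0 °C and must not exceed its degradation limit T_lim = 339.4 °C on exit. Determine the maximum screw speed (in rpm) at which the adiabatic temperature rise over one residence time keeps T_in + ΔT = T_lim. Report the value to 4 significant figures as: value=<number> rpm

value=20.54 rpm

Q_s = Q / 3600 = 109.3 / 3600 = 0.0303611 kg/s
Mean residence time: t_res = M/Q_s = 8.18 kg / 0.0303611 kg/s = 269.424 s
D = 76.4 mm = 0.0764 m;  h = 4.47 mm = 0.00447 m
ΔT_a = T_lim − T_in = 339.4 °C − 248.0 °C = 91.4 K
Invert ΔT = ηγ̇²t_res/(ρcp) for γ̇: γ̇_max² = ΔT_a ρ cp / (η t_res) = 91.4·941·1806 / (1707·269.424) = 337.741 s⁻²
γ̇_max = sqrt(337.741) = 18.3777 s⁻¹
Solve γ̇ = πDN/h for N: N_max = γ̇_max·h/(π·D) = 18.3777 × 0.00447 / (π × 0.0764) = 0.34226 rev/s = 20.5356 rpm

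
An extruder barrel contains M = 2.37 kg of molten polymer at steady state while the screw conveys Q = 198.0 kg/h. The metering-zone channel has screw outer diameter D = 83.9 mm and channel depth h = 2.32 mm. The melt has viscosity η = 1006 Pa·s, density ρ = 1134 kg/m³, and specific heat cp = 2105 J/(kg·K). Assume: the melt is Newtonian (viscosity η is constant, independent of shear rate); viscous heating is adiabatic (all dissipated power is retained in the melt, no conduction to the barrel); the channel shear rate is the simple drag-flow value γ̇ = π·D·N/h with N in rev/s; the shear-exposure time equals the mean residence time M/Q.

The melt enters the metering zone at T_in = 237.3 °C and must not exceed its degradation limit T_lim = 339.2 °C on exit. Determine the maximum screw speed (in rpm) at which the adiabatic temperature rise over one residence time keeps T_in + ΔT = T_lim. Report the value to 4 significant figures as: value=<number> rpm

value=39.56 rpm

Q_s = Q / 3600 = 198.0 / 3600 = 0.055 kg/s
Mean residence time: t_res = M/Q_s = 2.37 kg / 0.055 kg/s = 43.0909 s
Convert to metres: D = 0.0839 m, h = 0.00232 m
Allowable rise: ΔT_a = T_lim − T_in = 339.2 − 237.3 = 101.9 K
γ̇_max² = ΔT_a·ρ·cp / (η·t_res) = [101.9 × 1134 × 2105] / [1006 × 43.0909] = 5611.2 s⁻²
Take the square root: γ̇_max = √(5611.2) = 74.9079 s⁻¹
N_max = γ̇_max·h / (π·D) = 74.9079 · 0.00232 / (π · 0.0839) = 0.659332 rev/s = 39.5599 rpm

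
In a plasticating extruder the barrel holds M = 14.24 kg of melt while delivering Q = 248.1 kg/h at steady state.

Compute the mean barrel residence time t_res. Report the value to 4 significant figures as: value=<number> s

value=206.6 s

Convert throughput: Q = 248.1 kg/h = 248.1/3600 = 0.0689167 kg/s
Mean residence time: t_res = M/Q_s = 14.24 kg / 0.0689167 kg/s = 206.626 s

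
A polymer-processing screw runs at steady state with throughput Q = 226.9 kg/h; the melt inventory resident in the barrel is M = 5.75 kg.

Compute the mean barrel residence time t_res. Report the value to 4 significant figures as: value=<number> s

Q_s = Q / 3600 = 226.9 / 3600 = 0.0630278 kg/s
Mean residence time: t_res = M/Q_s = 5.75 kg / 0.0630278 kg/s = 91.2296 s

value=91.23 s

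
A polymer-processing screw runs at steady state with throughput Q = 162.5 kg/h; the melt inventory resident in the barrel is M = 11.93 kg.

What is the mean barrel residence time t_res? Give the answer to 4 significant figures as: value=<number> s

value=264.3 s

Convert throughput: Q = 162.5 kg/h = 162.5/3600 = 0.0451389 kg/s
t_res = M / Q_s = 11.93 ÷ 0.0451389 = 264.295 s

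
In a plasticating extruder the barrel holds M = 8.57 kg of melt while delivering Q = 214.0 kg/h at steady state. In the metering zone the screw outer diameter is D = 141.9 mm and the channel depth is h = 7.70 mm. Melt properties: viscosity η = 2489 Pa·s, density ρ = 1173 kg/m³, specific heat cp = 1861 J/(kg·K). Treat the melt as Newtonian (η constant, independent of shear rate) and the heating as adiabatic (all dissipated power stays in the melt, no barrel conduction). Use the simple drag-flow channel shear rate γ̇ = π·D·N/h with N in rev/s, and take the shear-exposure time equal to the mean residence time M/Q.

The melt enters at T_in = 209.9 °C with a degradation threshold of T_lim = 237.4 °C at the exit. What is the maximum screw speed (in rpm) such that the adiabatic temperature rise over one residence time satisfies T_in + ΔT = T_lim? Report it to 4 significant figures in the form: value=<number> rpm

Convert throughput: Q = 214.0 kg/h = 214.0/3600 = 0.0594444 kg/s
Mean residence time: t_res = M/Q_s = 8.57 kg / 0.0594444 kg/s = 144.168 s
Convert to metres: D = 0.1419 m, h = 0.0077 m
Allowable rise: ΔT_a = T_lim − T_in = 237.4 − 209.9 = 27.5 K
γ̇_max² = ΔT_a·ρ·cp / (η·t_res) = [27.5 × 1173 × 1861] / [2489 × 144.168] = 167.295 s⁻²
γ̇_max = √167.295 = 12.9343 s⁻¹
Solve γ̇ = πDN/h for N: N_max = γ̇_max·h/(π·D) = 12.9343 × 0.0077 / (π × 0.1419) = 0.223409 rev/s = 13.4045 rpm

value=13.40 rpm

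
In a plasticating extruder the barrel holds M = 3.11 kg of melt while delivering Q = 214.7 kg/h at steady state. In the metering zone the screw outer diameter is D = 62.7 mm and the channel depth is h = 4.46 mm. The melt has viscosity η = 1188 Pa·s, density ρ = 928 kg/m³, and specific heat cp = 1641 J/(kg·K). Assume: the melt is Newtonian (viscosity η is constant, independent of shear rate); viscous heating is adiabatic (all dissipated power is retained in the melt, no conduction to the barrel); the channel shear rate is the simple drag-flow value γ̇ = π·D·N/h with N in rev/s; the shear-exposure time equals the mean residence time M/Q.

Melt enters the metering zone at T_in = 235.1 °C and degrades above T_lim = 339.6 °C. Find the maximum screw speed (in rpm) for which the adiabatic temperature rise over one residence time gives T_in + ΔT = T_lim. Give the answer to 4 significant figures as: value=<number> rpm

Q_s = Q / 3600 = 214.7 / 3600 = 0.0596389 kg/s
t_res = M / Q_s = 3.11 ÷ 0.0596389 = 52.1472 s
D = 62.7 mm = 0.0627 m;  h = 4.46 mm = 0.00446 m
ΔT_a = T_lim − T_in = 339.6 °C − 235.1 °C = 104.5 K
Invert ΔT = ηγ̇²t_res/(ρcp) for γ̇: γ̇_max² = ΔT_a ρ cp / (η t_res) = 104.5·928·1641 / (1188·52.1472) = 2568.77 s⁻²
γ̇_max = sqrt(2568.77) = 50.6831 s⁻¹
N_max = γ̇_max h / (πD) = 50.6831·0.00446/(π·0.0627) = 1.14757 rev/s → ×60 = 68.8544 rpm

value=68.85 rpm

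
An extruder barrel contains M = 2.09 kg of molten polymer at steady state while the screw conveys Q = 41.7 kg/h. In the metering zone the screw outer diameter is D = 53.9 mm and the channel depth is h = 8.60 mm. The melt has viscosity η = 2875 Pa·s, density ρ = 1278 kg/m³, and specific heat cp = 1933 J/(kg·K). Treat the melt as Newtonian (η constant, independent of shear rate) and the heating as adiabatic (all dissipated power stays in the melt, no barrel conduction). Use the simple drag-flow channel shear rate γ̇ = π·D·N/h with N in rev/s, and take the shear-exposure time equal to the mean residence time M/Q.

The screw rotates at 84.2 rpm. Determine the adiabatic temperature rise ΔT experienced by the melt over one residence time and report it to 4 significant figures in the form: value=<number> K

value=160.3 K

Q_s = Q / 3600 = 41.7 / 3600 = 0.0115833 kg/s
t_res = M / Q_s = 2.09 ÷ 0.0115833 = 180.432 s
Geometry in metres: D = 53.9 mm → 0.0539 m, h = 8.60 mm → 0.0086 m; screw speed N = 84.2 rpm = 1.40333 rev/s
γ̇ = π D N / h = (π)(0.0539)(1.40333) / 0.0086 = 27.6313 s⁻¹
ΔT = η·γ̇²·t_res/(ρ·cp) = [2875 × 27.6313² × 180.432] / [1278 × 1933] = 160.321 K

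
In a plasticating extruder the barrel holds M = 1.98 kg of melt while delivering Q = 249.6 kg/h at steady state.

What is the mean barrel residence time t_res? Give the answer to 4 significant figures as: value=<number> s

value=28.56 s

Q_s = Q / 3600 = 249.6 / 3600 = 0.0693333 kg/s
t_res = M / Q_s = 1.98 ÷ 0.0693333 = 28.5577 s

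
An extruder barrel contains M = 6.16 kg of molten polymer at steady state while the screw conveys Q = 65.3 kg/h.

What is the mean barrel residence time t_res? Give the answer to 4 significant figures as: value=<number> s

value=339.6 s

Throughput in SI: Q_s = 65.3 kg/h ÷ 3600 s/h = 0.0181389 kg/s
t_res = M / Q_s = 6.16 / 0.0181389 = 339.602 s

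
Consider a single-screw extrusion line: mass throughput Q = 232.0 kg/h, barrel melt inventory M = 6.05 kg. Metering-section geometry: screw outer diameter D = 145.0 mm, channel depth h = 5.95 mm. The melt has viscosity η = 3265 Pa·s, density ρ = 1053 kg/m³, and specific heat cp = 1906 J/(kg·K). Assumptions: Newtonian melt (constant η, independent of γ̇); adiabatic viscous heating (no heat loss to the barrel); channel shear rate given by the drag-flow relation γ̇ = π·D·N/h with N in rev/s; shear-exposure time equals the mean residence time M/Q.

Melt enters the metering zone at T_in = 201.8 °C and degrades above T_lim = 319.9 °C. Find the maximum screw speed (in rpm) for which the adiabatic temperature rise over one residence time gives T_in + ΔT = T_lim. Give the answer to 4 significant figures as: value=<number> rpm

value=21.79 rpm

Convert throughput: Q = 232.0 kg/h = 232.0/3600 = 0.0644444 kg/s
t_res = M / Q_s = 6.05 / 0.0644444 = 93.8793 s
Geometry in SI: D = 145.0 mm → 0.145 m, h = 5.95 mm → 0.00595 m
ΔT_a = T_lim − T_in = 319.9 °C − 201.8 °C = 118.1 K
Invert ΔT = ηγ̇²t_res/(ρcp) for γ̇: γ̇_max² = ΔT_a ρ cp / (η t_res) = 118.1·1053·1906 / (3265·93.8793) = 773.3 s⁻²
γ̇_max = sqrt(773.3) = 27.8083 s⁻¹
N_max = γ̇_max·h / (π·D) = 27.8083 · 0.00595 / (π · 0.145) = 0.363223 rev/s = 21.7934 rpm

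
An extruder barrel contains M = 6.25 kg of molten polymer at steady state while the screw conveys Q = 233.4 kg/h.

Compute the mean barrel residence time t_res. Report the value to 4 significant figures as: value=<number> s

value=96.40 s

Throughput in SI: Q_s = 233.4 kg/h ÷ 3600 s/h = 0.0648333 kg/s
Mean residence time: t_res = M/Q_s = 6.25 kg / 0.0648333 kg/s = 96.401 s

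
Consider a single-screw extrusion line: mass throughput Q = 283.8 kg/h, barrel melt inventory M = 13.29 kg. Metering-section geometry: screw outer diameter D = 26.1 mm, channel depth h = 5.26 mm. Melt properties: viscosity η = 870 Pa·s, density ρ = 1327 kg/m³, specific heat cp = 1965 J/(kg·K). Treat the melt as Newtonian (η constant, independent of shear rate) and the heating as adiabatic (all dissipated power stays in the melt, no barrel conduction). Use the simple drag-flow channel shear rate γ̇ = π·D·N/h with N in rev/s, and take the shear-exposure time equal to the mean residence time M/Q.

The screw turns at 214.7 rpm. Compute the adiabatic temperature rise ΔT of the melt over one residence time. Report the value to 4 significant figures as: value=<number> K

value=175.0 K

Convert throughput: Q = 283.8 kg/h = 283.8/3600 = 0.0788333 kg/s
t_res = M / Q_s = 13.29 ÷ 0.0788333 = 168.584 s
Convert to SI: D = 0.0261 m, h = 0.00526 m, N = 214.7/60 = 3.57833 rev/s
γ̇ = π D N / h = (π)(0.0261)(3.57833) / 0.00526 = 55.7809 s⁻¹
ΔT = η·γ̇²·t_res / (ρ·cp) = 870 · (55.7809)² · 168.584 / (1327 · 1965) = 175.014 K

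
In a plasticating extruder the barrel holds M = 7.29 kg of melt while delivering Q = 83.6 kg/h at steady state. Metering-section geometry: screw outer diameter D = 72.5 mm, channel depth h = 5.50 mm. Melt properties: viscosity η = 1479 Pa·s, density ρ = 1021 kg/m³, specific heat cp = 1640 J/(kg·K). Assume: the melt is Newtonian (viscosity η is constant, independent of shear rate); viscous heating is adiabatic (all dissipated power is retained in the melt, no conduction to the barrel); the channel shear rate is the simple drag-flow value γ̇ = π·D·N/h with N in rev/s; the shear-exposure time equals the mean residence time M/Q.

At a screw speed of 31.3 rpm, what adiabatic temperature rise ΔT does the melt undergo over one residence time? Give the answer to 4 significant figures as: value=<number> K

Throughput in SI: Q_s = 83.6 kg/h ÷ 3600 s/h = 0.0232222 kg/s
Mean residence time: t_res = M/Q_s = 7.29 kg / 0.0232222 kg/s = 313.923 s
Geometry in metres: D = 72.5 mm → 0.0725 m, h = 5.50 mm → 0.0055 m; screw speed N = 31.3 rpm = 0.521667 rev/s
γ̇ = π·D·N / h = π · 0.0725 · 0.521667 / 0.0055 = 21.6032 s⁻¹
ΔT = η·γ̇²·t_res/(ρ·cp) = [1479 × 21.6032² × 313.923] / [1021 × 1640] = 129.407 K

value=129.4 K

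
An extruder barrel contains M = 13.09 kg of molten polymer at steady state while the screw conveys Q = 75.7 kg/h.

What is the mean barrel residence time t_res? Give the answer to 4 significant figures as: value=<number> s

value=622.5 s

Throughput in SI: Q_s = 75.7 kg/h ÷ 3600 s/h = 0.0210278 kg/s
t_res = M / Q_s = 13.09 / 0.0210278 = 622.51 s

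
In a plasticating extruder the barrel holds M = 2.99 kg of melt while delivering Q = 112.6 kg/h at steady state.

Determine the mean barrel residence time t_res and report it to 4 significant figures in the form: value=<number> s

Throughput in SI: Q_s = 112.6 kg/h ÷ 3600 s/h = 0.0312778 kg/s
Mean residence time: t_res = M/Q_s = 2.99 kg / 0.0312778 kg/s = 95.595 s

value=95.60 s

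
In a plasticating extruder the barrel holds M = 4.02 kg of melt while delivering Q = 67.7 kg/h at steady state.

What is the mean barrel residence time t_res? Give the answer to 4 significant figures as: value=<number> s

Convert throughput: Q = 67.7 kg/h = 67.7/3600 = 0.0188056 kg/s
t_res = M / Q_s = 4.02 ÷ 0.0188056 = 213.767 s

value=213.8 s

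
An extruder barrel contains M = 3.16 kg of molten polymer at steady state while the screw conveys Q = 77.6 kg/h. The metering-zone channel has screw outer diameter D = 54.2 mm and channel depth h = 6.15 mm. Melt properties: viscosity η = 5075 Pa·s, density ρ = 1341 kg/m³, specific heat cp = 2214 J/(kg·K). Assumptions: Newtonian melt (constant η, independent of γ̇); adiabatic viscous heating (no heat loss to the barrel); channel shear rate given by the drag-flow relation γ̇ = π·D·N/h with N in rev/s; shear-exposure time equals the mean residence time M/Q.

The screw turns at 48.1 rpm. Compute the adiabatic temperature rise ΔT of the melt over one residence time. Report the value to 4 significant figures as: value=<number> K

Convert throughput: Q = 77.6 kg/h = 77.6/3600 = 0.0215556 kg/s
Mean residence time: t_res = M/Q_s = 3.16 kg / 0.0215556 kg/s = 146.598 s
Convert to SI: D = 0.0542 m, h = 0.00615 m, N = 48.1/60 = 0.801667 rev/s
γ̇ = π D N / h = (π)(0.0542)(0.801667) / 0.00615 = 22.1957 s⁻¹
Adiabatic rise: ΔT = η γ̇² t_res / (ρ cp) = 5075·(22.1957)²·146.598 / (1341·2214) = 123.451 K

value=123.5 K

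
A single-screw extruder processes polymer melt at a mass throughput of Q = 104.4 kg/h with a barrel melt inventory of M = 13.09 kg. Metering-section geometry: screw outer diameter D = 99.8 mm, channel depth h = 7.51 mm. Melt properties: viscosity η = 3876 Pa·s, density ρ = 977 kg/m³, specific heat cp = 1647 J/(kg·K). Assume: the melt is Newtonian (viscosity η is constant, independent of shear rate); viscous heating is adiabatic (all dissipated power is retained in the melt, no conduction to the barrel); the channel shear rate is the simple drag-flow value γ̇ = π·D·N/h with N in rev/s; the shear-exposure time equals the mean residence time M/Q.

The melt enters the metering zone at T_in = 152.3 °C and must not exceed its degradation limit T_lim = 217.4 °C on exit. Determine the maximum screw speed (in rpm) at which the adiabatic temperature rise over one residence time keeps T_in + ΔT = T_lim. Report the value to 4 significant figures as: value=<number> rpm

value=11.12 rpm

Convert throughput: Q = 104.4 kg/h = 104.4/3600 = 0.029 kg/s
t_res = M / Q_s = 13.09 ÷ 0.029 = 451.379 s
Geometry in SI: D = 99.8 mm → 0.0998 m, h = 7.51 mm → 0.00751 m
ΔT_a = T_lim − T_in = 217.4 °C − 152.3 °C = 65.1 K
Invert ΔT = ηγ̇²t_res/(ρcp) for γ̇: γ̇_max² = ΔT_a ρ cp / (η t_res) = 65.1·977·1647 / (3876·451.379) = 59.8748 s⁻²
γ̇_max = sqrt(59.8748) = 7.73788 s⁻¹
Solve γ̇ = πDN/h for N: N_max = γ̇_max·h/(π·D) = 7.73788 × 0.00751 / (π × 0.0998) = 0.185345 rev/s = 11.1207 rpm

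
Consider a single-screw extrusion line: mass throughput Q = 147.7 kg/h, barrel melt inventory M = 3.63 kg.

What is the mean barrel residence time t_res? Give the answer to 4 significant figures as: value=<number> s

value=88.48 s

Throughput in SI: Q_s = 147.7 kg/h ÷ 3600 s/h = 0.0410278 kg/s
t_res = M / Q_s = 3.63 ÷ 0.0410278 = 88.4766 s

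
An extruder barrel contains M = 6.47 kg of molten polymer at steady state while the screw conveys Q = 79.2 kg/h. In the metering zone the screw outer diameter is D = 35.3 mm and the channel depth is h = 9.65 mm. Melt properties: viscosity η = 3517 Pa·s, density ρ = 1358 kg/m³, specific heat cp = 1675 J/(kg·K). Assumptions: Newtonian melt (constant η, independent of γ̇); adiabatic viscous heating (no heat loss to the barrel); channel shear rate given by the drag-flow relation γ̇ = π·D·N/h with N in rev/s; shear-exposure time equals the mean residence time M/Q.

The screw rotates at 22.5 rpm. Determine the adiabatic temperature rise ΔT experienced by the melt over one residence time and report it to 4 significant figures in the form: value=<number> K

Q_s = Q / 3600 = 79.2 / 3600 = 0.022 kg/s
t_res = M / Q_s = 6.47 ÷ 0.022 = 294.091 s
Convert to SI: D = 0.0353 m, h = 0.00965 m, N = 22.5/60 = 0.375 rev/s
γ̇ = π·D·N / h = π · 0.0353 · 0.375 / 0.00965 = 4.30952 s⁻¹
ΔT = η·γ̇²·t_res/(ρ·cp) = [3517 × 4.30952² × 294.091] / [1358 × 1675] = 8.44494 K

value=8.445 K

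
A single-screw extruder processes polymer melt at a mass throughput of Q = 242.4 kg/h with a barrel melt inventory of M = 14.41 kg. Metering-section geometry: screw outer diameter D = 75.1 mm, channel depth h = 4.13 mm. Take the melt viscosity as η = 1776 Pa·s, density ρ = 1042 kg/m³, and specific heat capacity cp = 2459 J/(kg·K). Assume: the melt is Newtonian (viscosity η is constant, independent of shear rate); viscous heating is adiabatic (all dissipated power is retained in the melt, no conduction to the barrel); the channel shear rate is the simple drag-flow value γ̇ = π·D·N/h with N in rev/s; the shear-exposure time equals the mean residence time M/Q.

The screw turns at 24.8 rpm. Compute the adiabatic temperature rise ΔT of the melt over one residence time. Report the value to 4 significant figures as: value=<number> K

value=82.70 K

Throughput in SI: Q_s = 242.4 kg/h ÷ 3600 s/h = 0.0673333 kg/s
t_res = M / Q_s = 14.41 ÷ 0.0673333 = 214.01 s
D = 75.1 mm = 0.0751 m;  h = 4.13 mm = 0.00413 m;  N = 24.8 rpm / 60 = 0.413333 rev/s
γ̇ = π·D·N / h = π · 0.0751 · 0.413333 / 0.00413 = 23.6124 s⁻¹
ΔT = η·γ̇²·t_res / (ρ·cp) = 1776 · (23.6124)² · 214.01 / (1042 · 2459) = 82.7048 K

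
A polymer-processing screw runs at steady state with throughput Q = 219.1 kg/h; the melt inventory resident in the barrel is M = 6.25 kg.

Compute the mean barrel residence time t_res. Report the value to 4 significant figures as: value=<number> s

Q_s = Q / 3600 = 219.1 / 3600 = 0.0608611 kg/s
Mean residence time: t_res = M/Q_s = 6.25 kg / 0.0608611 kg/s = 102.693 s

value=102.7 s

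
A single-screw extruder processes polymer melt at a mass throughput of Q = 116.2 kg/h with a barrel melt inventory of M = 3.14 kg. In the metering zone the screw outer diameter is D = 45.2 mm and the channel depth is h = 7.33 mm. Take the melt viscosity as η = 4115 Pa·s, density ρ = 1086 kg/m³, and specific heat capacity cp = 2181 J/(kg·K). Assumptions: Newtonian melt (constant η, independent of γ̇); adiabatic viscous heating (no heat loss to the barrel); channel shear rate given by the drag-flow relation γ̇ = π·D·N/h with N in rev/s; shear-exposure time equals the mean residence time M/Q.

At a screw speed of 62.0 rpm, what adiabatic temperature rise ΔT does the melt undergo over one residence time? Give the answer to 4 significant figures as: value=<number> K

Q_s = Q / 3600 = 116.2 / 3600 = 0.0322778 kg/s
t_res = M / Q_s = 3.14 ÷ 0.0322778 = 97.2806 s
Geometry in metres: D = 45.2 mm → 0.0452 m, h = 7.33 mm → 0.00733 m; screw speed N = 62.0 rpm = 1.03333 rev/s
γ̇ = π·D·N / h = π · 0.0452 · 1.03333 / 0.00733 = 20.0182 s⁻¹
ΔT = η·γ̇²·t_res / (ρ·cp) = 4115 · (20.0182)² · 97.2806 / (1086 · 2181) = 67.7267 K

value=67.73 K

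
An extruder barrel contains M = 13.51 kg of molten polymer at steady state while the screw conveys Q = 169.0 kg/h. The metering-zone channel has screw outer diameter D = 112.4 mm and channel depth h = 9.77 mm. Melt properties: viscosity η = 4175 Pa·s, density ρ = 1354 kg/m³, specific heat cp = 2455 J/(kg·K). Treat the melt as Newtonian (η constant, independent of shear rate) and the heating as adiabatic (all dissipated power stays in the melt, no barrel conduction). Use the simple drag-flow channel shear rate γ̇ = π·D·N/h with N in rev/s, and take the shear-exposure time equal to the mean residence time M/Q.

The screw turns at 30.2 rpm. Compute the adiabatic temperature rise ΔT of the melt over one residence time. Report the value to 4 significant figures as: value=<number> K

value=119.6 K

Convert throughput: Q = 169.0 kg/h = 169.0/3600 = 0.0469444 kg/s
t_res = M / Q_s = 13.51 ÷ 0.0469444 = 287.787 s
Geometry in metres: D = 112.4 mm → 0.1124 m, h = 9.77 mm → 0.00977 m; screw speed N = 30.2 rpm = 0.503333 rev/s
γ̇ = π D N / h = (π)(0.1124)(0.503333) / 0.00977 = 18.1919 s⁻¹
ΔT = η·γ̇²·t_res/(ρ·cp) = [4175 × 18.1919² × 287.787] / [1354 × 2455] = 119.622 K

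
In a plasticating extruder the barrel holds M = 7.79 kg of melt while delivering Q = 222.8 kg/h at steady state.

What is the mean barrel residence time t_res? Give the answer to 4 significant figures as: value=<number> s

Q_s = Q / 3600 = 222.8 / 3600 = 0.0618889 kg/s
Mean residence time: t_res = M/Q_s = 7.79 kg / 0.0618889 kg/s = 125.871 s

value=125.9 s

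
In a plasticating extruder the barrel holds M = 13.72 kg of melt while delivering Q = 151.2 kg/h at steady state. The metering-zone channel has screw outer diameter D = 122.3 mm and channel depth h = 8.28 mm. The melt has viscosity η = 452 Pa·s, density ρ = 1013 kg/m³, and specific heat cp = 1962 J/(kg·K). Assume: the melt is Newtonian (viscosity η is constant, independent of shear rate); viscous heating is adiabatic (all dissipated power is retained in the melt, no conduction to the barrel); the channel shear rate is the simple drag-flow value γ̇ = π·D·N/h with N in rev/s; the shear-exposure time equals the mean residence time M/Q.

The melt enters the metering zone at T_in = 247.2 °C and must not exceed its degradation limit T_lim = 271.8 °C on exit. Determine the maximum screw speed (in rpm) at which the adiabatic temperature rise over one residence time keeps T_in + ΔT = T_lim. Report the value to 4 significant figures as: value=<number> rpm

value=23.53 rpm

Convert throughput: Q = 151.2 kg/h = 151.2/3600 = 0.042 kg/s
t_res = M / Q_s = 13.72 ÷ 0.042 = 326.667 s
Convert to metres: D = 0.1223 m, h = 0.00828 m
Allowable rise: ΔT_a = T_lim − T_in = 271.8 − 247.2 = 24.6 K
γ̇_max² = ΔT_a·ρ·cp / (η·t_res) = [24.6 × 1013 × 1962] / [452 × 326.667] = 331.131 s⁻²
Take the square root: γ̇_max = √(331.131) = 18.197 s⁻¹
Solve γ̇ = πDN/h for N: N_max = γ̇_max·h/(π·D) = 18.197 × 0.00828 / (π × 0.1223) = 0.392152 rev/s = 23.5291 rpm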